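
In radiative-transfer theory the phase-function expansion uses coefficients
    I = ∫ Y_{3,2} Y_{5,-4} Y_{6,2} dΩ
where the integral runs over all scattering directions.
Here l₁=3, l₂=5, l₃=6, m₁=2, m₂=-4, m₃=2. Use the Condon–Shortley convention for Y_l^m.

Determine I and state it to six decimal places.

-0.139560

Checks pass: Σm=0; 14 even; l₃=6∈[2,8].
(2·3+1)(2·5+1)(2·6+1) = 1001
Δ: 2! 4! 8! / 15! → 1/675675
sum: t=0:+1/8640 t=1:−1/2304 t=2:+1/8640 = -7/34560
3j²(3 5 6; 0 0 0) = Δ·Π!·Σ² = 7/429  (sign -1)
sum: t=0:+1/60480 t=1:−1/967680 = 1/64512
3j²(3 5 6; 2 -4 2) = Δ·Π!·Σ² = 15/1001  (sign +1)
combine: 4πI² = 1001·7/429·15/1001 = 35/143
take √, sign -1: I = -0.13956004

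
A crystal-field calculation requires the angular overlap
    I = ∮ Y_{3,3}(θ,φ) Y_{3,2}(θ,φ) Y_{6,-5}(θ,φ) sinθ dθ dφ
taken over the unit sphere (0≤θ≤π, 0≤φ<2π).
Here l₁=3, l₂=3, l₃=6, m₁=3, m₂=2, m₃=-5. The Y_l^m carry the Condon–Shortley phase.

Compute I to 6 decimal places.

Rules hold: Σm=0, L=12 even, 0≤6≤6.
N = 7·7·13 = 637
Δ = 0!·6!·6!/13! = 1/12012
Racah Σ t=0..0: t=0:+1/1296 = 1/1296
⇒ 3j(3 3 6; 0 0 0)² = 100/3003, sgn +1
Racah Σ t=0..0: t=0:+1/86400 = 1/86400
⇒ 3j(3 3 6; 3 2 -5)² = 1/26, sgn -1
4πI² = N·(3j₀)²·(3jₘ)² = 350/429
I = -1·√(0.815851/4π) = -0.25480060

-0.254801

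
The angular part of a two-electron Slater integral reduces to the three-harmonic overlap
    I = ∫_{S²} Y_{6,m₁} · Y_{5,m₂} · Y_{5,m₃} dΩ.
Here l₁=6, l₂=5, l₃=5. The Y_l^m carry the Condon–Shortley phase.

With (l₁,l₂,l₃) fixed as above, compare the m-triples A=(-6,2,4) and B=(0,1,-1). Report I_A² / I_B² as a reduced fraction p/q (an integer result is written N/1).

l's match ⇒ only the (l;m) 3-j factors differ between A and B.
A: triangle coeff Δ(6,5,5) = 1/28588560; Σ_t [6,6]: t=6:+1/3110400 = 1/3110400; (3j)²=21/1105 [(6 5 5; -6 2 4)], sign=-1
B: triangle coeff Δ(6,5,5) = 1/28588560; Σ_t [2,6]: t=2:+1/55296 t=3:−1/7776 t=4:+1/9216 t=5:−1/86400 t=6:+1/12441600 = -7/518400; (3j)²=12/12155 [(6 5 5; 0 1 -1)], sign=-1
I_A²/I_B² = (21/1105)/(12/12155) = 77/4

77/4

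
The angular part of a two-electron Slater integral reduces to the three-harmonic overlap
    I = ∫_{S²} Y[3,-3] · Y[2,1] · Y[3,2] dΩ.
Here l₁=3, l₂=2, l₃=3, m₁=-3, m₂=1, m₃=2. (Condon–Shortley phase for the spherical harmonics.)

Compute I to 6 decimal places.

-0.210261

Checks pass: Σm=0; 8 even; l₃=3∈[1,5].
(2·3+1)(2·2+1)(2·3+1) = 245
Δ: 2! 4! 2! / 9! → 1/3780
sum: t=0:+1/24 t=1:−1/4 t=2:+1/24 = -1/6
3j²(3 2 3; 0 0 0) = Δ·Π!·Σ² = 4/105  (sign +1)
sum: t=2:+1/48 = 1/48
3j²(3 2 3; -3 1 2) = Δ·Π!·Σ² = 5/84  (sign -1)
combine: 4πI² = 245·4/105·5/84 = 5/9
take √, sign -1: I = -0.21026104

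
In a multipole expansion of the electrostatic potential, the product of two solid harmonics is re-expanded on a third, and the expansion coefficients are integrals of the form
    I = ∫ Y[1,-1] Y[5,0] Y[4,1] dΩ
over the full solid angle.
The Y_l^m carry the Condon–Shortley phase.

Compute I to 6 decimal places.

Checks pass: Σm=0; 10 even; l₃=4∈[4,6].
(2·1+1)(2·5+1)(2·4+1) = 297
Δ: 2! 0! 8! / 11! → 1/495
sum: t=1:−1/576 = -1/576
3j²(1 5 4; 0 0 0) = Δ·Π!·Σ² = 5/99  (sign -1)
sum: t=2:+1/1440 = 1/1440
3j²(1 5 4; -1 0 1) = Δ·Π!·Σ² = 2/99  (sign -1)
combine: 4πI² = 297·5/99·2/99 = 10/33
take √, sign +1: I = 0.15528807

0.155288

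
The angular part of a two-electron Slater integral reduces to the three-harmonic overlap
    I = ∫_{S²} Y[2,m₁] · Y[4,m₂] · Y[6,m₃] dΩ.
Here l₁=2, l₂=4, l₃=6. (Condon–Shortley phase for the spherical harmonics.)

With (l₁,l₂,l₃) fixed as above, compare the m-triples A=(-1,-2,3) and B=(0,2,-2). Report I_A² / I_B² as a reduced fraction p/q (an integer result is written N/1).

Same 2,4,6: normalisation and zero-m 3j drop out of the ratio.
A: Δ: 0! 4! 8! / 13! → 1/6435; sum: t=0:+1/8640 = 1/8640; 3j²(2 4 6; -1 -2 3) = Δ·Π!·Σ² = 28/715  (sign -1)
B: Δ: 0! 4! 8! / 13! → 1/6435; sum: t=0:+1/5760 = 1/5760; 3j²(2 4 6; 0 2 -2) = Δ·Π!·Σ² = 56/2145  (sign +1)
I_A²/I_B² = (28/715)/(56/2145) = 3/2

3/2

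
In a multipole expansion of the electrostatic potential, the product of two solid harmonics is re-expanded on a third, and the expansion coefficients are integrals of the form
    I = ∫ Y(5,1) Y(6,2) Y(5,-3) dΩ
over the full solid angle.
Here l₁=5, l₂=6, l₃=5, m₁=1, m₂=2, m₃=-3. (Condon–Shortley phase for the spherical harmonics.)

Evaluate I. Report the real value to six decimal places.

Rules hold: Σm=0, L=16 even, 1≤5≤11.
N = 11·13·11 = 1573
Δ = 6!·4!·6!/17! = 1/28588560
Racah Σ t=1..5: t=1:−1/345600 t=2:+1/13824 t=3:−1/5184 t=4:+1/13824 t=5:−1/345600 = -7/129600
⇒ 3j(5 6 5; 0 0 0)² = 80/7293, sgn +1
Racah Σ t=2..4: t=2:+1/138240 t=3:−1/25920 t=4:+1/55296 = -11/829440
⇒ 3j(5 6 5; 1 2 -3)² = 11/1326, sgn -1
4πI² = N·(3j₀)²·(3jₘ)² = 4840/33813
I = -1·√(0.14314/4π) = -0.10672739

-0.106727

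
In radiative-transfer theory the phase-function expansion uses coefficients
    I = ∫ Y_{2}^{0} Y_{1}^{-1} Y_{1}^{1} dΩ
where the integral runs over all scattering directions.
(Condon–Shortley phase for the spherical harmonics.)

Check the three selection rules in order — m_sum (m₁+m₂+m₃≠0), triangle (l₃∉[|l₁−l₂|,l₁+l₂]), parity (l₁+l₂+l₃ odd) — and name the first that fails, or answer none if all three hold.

m₁+m₂+m₃ = 0 − 1 + 1 = 0  ✓
triangle: |2−1|=1 ≤ l₃=1 ≤ 2+1=3  ✓
parity: l₁+l₂+l₃ = 4 is even  ✓

none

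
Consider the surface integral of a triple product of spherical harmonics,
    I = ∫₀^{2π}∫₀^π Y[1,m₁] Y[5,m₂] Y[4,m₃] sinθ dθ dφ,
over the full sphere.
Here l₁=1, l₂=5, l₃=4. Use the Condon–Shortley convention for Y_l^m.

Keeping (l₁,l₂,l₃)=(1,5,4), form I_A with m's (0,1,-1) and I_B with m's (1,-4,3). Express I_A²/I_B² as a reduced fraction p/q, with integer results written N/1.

Shared (l₁,l₂,l₃)=(1,5,4): N and (l;000)² cancel in I_A²/I_B².
A: Δ = 2!·0!·8!/11! = 1/495; Racah Σ t=1..1: t=1:−1/720 = -1/720; ⇒ 3j(1 5 4; 0 1 -1)² = 8/165, sgn +1
B: Δ = 2!·0!·8!/11! = 1/495; Racah Σ t=0..0: t=0:+1/10080 = 1/10080; ⇒ 3j(1 5 4; 1 -4 3)² = 4/55, sgn -1
I_A²/I_B² = (8/165)/(4/55) = 2/3

2/3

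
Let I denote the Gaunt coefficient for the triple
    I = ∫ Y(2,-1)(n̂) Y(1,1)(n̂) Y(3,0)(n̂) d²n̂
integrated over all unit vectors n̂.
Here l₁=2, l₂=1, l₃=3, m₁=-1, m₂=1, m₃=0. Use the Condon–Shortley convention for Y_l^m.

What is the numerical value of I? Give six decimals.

Checks pass: Σm=0; 6 even; l₃=3∈[1,3].
(2·2+1)(2·1+1)(2·3+1) = 105
Δ: 0! 4! 2! / 7! → 1/105
sum: t=0:+1/4 = 1/4
3j²(2 1 3; 0 0 0) = Δ·Π!·Σ² = 3/35  (sign -1)
sum: t=0:+1/12 = 1/12
3j²(2 1 3; -1 1 0) = Δ·Π!·Σ² = 1/35  (sign -1)
combine: 4πI² = 105·3/35·1/35 = 9/35
take √, sign +1: I = 0.14304817

0.143048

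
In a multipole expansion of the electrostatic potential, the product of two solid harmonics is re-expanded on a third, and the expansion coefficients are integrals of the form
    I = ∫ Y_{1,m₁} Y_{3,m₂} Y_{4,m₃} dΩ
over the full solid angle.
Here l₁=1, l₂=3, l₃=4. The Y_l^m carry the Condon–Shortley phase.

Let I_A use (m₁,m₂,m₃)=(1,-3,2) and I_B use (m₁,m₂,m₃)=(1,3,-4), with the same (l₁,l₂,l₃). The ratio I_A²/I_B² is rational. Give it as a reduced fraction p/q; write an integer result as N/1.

1/28

Same 1,3,4: normalisation and zero-m 3j drop out of the ratio.
A: Δ: 0! 2! 6! / 9! → 1/252; sum: t=0:+1/1440 = 1/1440; 3j²(1 3 4; 1 -3 2) = Δ·Π!·Σ² = 1/252  (sign +1)
B: Δ: 0! 2! 6! / 9! → 1/252; sum: t=0:+1/1440 = 1/1440; 3j²(1 3 4; 1 3 -4) = Δ·Π!·Σ² = 1/9  (sign +1)
I_A²/I_B² = (1/252)/(1/9) = 1/28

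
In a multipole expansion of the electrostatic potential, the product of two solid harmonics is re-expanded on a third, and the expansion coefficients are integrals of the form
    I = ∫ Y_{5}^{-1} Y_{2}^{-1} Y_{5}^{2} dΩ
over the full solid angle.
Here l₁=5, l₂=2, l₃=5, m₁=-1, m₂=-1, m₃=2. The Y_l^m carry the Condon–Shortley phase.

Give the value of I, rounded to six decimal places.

0.104819

m-sum 0 ✓  L=12 even ✓  3≤5≤7 ✓
Π(2lᵢ+1) = 11×5×11 = 605
triangle coeff Δ(5,2,5) = 1/38610
Σ_t [0,2]: t=0:+1/2880 t=1:−1/576 t=2:+1/2880 = -1/960
(3j)²=10/429 [(5 2 5; 0 0 0)], sign=+1
Σ_t [0,1]: t=0:+1/2880 t=1:−1/1440 = -1/2880
(3j)²=7/715 [(5 2 5; -1 -1 2)], sign=+1
⇒ 4πI² = 70/507
I = (+1)√(70/507/(4π)) = 0.10481902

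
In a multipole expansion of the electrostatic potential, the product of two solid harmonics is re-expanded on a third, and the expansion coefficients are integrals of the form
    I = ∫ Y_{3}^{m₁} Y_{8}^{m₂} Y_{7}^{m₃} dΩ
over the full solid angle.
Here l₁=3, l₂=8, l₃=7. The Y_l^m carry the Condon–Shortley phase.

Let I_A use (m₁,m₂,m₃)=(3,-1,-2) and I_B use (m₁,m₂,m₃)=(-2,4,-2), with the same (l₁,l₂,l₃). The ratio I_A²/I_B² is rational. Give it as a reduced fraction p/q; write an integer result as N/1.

13608/275

Shared (l₁,l₂,l₃)=(3,8,7): N and (l;000)² cancel in I_A²/I_B².
A: Δ = 4!·2!·12!/19! = 1/5290740; Racah Σ t=0..0: t=0:+1/29030400 = 1/29030400; ⇒ 3j(3 8 7; 3 -1 -2)² = 54/4199, sgn -1
B: Δ = 4!·2!·12!/19! = 1/5290740; Racah Σ t=3..4: t=3:−1/26127360 t=4:+1/23224320 = 1/209018880; ⇒ 3j(3 8 7; -2 4 -2)² = 275/1058148, sgn -1
I_A²/I_B² = (54/4199)/(275/1058148) = 13608/275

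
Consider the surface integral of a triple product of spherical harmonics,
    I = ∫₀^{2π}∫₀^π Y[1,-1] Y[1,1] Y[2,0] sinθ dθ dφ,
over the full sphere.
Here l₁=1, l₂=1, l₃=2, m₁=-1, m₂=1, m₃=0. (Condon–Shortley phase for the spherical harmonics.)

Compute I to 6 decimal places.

Checks pass: Σm=0; 4 even; l₃=2∈[0,2].
(2·1+1)(2·1+1)(2·2+1) = 45
Δ: 0! 2! 2! / 5! → 1/30
sum: t=0:+1/1 = 1/1
3j²(1 1 2; 0 0 0) = Δ·Π!·Σ² = 2/15  (sign +1)
sum: t=0:+1/4 = 1/4
3j²(1 1 2; -1 1 0) = Δ·Π!·Σ² = 1/30  (sign +1)
combine: 4πI² = 45·2/15·1/30 = 1/5
take √, sign +1: I = 0.12615663

0.126157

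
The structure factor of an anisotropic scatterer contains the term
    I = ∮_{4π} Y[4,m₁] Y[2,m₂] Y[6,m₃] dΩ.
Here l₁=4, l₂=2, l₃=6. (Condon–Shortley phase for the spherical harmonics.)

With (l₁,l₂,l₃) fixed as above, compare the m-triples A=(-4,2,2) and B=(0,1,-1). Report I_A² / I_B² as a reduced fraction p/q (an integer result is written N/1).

1/175

Shared (l₁,l₂,l₃)=(4,2,6): N and (l;000)² cancel in I_A²/I_B².
A: Δ = 0!·8!·4!/13! = 1/6435; Racah Σ t=0..0: t=0:+1/967680 = 1/967680; ⇒ 3j(4 2 6; -4 2 2)² = 1/6435, sgn +1
B: Δ = 0!·8!·4!/13! = 1/6435; Racah Σ t=0..0: t=0:+1/3456 = 1/3456; ⇒ 3j(4 2 6; 0 1 -1)² = 35/1287, sgn -1
I_A²/I_B² = (1/6435)/(35/1287) = 1/175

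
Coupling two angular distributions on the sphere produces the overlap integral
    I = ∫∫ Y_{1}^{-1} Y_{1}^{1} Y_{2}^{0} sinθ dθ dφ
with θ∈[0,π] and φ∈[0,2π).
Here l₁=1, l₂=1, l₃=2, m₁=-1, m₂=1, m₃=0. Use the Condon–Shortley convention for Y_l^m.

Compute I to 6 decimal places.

0.126157

m-sum 0 ✓  L=4 even ✓  0≤2≤2 ✓
Π(2lᵢ+1) = 3×3×5 = 45
triangle coeff Δ(1,1,2) = 1/30
Σ_t [0,0]: t=0:+1/1 = 1/1
(3j)²=2/15 [(1 1 2; 0 0 0)], sign=+1
Σ_t [0,0]: t=0:+1/4 = 1/4
(3j)²=1/30 [(1 1 2; -1 1 0)], sign=+1
⇒ 4πI² = 1/5
I = (+1)√(1/5/(4π)) = 0.12615663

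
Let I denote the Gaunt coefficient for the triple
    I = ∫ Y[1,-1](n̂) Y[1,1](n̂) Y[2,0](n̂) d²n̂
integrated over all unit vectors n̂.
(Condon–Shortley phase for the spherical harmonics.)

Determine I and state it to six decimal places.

Rules hold: Σm=0, L=4 even, 0≤2≤2.
N = 3·3·5 = 45
Δ = 0!·2!·2!/5! = 1/30
Racah Σ t=0..0: t=0:+1/1 = 1/1
⇒ 3j(1 1 2; 0 0 0)² = 2/15, sgn +1
Racah Σ t=0..0: t=0:+1/4 = 1/4
⇒ 3j(1 1 2; -1 1 0)² = 1/30, sgn +1
4πI² = N·(3j₀)²·(3jₘ)² = 1/5
I = +1·√(0.2/4π) = 0.12615663

0.126157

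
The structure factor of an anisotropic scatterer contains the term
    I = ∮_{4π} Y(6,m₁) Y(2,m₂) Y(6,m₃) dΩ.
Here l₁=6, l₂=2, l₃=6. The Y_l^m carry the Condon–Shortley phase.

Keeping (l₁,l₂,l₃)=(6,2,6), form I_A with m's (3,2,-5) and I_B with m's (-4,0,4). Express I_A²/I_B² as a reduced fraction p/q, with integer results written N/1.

Same 6,2,6: normalisation and zero-m 3j drop out of the ratio.
A: Δ: 2! 10! 2! / 15! → 1/90090; sum: t=2:+1/1451520 = 1/1451520; 3j²(6 2 6; 3 2 -5) = Δ·Π!·Σ² = 1/91  (sign -1)
B: Δ: 2! 10! 2! / 15! → 1/90090; sum: t=0:+1/14515200 t=1:−1/362880 t=2:+1/322560 = 1/2419200; 3j²(6 2 6; -4 0 4) = Δ·Π!·Σ² = 2/5005  (sign +1)
I_A²/I_B² = (1/91)/(2/5005) = 55/2

55/2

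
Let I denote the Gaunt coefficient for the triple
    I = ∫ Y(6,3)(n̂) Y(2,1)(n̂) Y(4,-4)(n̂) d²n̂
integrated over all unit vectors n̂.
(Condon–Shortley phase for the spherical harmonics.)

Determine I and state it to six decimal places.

m-sum 0 ✓  L=12 even ✓  4≤4≤8 ✓
Π(2lᵢ+1) = 13×5×9 = 585
triangle coeff Δ(6,2,4) = 1/6435
Σ_t [2,2]: t=2:+1/2304 = 1/2304
(3j)²=5/143 [(6 2 4; 0 0 0)], sign=+1
Σ_t [3,3]: t=3:−1/241920 = -1/241920
(3j)²=1/715 [(6 2 4; 3 1 -4)], sign=-1
⇒ 4πI² = 45/1573
I = (-1)√(45/1573/(4π)) = -0.04771303

-0.047713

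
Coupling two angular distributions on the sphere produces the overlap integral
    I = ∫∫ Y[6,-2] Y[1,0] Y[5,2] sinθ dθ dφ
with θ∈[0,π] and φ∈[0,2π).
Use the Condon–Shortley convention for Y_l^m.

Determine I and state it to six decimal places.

0.231133

Rules hold: Σm=0, L=12 even, 5≤5≤7.
N = 13·3·11 = 429
Δ = 2!·10!·0!/13! = 1/858
Racah Σ t=1..1: t=1:−1/14400 = -1/14400
⇒ 3j(6 1 5; 0 0 0)² = 6/143, sgn +1
Racah Σ t=1..1: t=1:−1/30240 = -1/30240
⇒ 3j(6 1 5; -2 0 2)² = 16/429, sgn +1
4πI² = N·(3j₀)²·(3jₘ)² = 96/143
I = +1·√(0.671329/4π) = 0.23113338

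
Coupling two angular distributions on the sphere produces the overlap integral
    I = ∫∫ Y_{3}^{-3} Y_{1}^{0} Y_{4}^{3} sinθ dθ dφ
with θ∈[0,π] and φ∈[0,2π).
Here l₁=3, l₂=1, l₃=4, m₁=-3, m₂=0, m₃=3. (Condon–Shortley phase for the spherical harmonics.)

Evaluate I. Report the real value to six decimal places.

Rules hold: Σm=0, L=8 even, 2≤4≤4.
N = 7·3·9 = 189
Δ = 0!·6!·2!/9! = 1/252
Racah Σ t=0..0: t=0:+1/36 = 1/36
⇒ 3j(3 1 4; 0 0 0)² = 4/63, sgn +1
Racah Σ t=0..0: t=0:+1/720 = 1/720
⇒ 3j(3 1 4; -3 0 3)² = 1/36, sgn -1
4πI² = N·(3j₀)²·(3jₘ)² = 1/3
I = -1·√(0.333333/4π) = -0.16286750

-0.162868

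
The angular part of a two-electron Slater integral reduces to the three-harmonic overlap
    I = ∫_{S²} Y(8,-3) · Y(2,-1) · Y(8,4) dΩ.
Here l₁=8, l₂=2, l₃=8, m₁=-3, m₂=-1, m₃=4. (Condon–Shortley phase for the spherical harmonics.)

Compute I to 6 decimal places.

0.146979

Rules hold: Σm=0, L=18 even, 6≤8≤10.
N = 17·5·17 = 1445
Δ = 2!·14!·2!/19! = 1/348840
Racah Σ t=0..2: t=0:+1/116121600 t=1:−1/25401600 t=2:+1/116121600 = -1/45158400
⇒ 3j(8 2 8; 0 0 0)² = 24/1615, sgn -1
Racah Σ t=0..1: t=0:+1/479001600 t=1:−1/174182400 = -1/273715200
⇒ 3j(8 2 8; -3 -1 4)² = 49/3876, sgn -1
4πI² = N·(3j₀)²·(3jₘ)² = 98/361
I = +1·√(0.271468/4π) = 0.14697873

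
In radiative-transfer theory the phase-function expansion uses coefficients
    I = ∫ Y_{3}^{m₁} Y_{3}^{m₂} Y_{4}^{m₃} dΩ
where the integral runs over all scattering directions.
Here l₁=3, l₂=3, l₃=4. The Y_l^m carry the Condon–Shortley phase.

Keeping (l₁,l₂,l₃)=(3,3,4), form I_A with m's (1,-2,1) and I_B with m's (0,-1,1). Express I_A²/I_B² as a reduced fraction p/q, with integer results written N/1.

32/15

Same 3,3,4: normalisation and zero-m 3j drop out of the ratio.
A: Δ: 2! 4! 4! / 11! → 1/34650; sum: t=0:+1/48 t=1:−1/144 = 1/72; 3j²(3 3 4; 1 -2 1) = Δ·Π!·Σ² = 16/693  (sign -1)
B: Δ: 2! 4! 4! / 11! → 1/34650; sum: t=0:+1/48 t=1:−1/24 t=2:+1/288 = -5/288; 3j²(3 3 4; 0 -1 1) = Δ·Π!·Σ² = 5/462  (sign +1)
I_A²/I_B² = (16/693)/(5/462) = 32/15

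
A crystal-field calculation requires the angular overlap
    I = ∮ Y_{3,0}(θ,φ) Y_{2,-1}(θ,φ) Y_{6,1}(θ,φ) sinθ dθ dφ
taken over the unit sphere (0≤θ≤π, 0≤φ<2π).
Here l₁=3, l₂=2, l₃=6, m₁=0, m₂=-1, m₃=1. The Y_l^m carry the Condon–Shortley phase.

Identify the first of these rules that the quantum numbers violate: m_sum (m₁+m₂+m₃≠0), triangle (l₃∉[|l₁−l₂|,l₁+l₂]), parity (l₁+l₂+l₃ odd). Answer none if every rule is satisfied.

m₁+m₂+m₃ = 0 − 1 + 1 = 0  ✓
triangle: |3−2|=1 ≤ l₃=6 ≤ 3+2=5  ✗
parity: l₁+l₂+l₃ = 11 is odd

triangle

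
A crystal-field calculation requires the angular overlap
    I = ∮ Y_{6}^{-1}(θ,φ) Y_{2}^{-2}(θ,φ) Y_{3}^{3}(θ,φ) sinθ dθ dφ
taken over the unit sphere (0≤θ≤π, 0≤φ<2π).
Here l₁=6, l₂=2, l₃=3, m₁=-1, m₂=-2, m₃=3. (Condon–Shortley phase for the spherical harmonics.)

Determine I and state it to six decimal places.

l₃=3 ∉ [4,8] — triangle fails ⇒ I = 0

0.000000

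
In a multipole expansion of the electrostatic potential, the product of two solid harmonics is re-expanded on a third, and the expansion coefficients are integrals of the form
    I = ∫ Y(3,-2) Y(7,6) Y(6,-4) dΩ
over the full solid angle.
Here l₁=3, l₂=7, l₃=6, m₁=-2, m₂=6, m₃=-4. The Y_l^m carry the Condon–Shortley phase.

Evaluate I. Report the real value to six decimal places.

0.183421

Checks pass: Σm=0; 16 even; l₃=6∈[4,10].
(2·3+1)(2·7+1)(2·6+1) = 1365
Δ: 4! 2! 10! / 17! → 1/2042040
sum: t=1:−1/207360 t=2:+1/57600 t=3:−1/207360 = 1/129600
3j²(3 7 6; 0 0 0) = Δ·Π!·Σ² = 168/12155  (sign +1)
sum: t=3:−1/43545600 t=4:+1/8709120 = 1/10886400
3j²(3 7 6; -2 6 -4) = Δ·Π!·Σ² = 8/357  (sign +1)
combine: 4πI² = 1365·168/12155·8/357 = 1344/3179
take √, sign +1: I = 0.18342116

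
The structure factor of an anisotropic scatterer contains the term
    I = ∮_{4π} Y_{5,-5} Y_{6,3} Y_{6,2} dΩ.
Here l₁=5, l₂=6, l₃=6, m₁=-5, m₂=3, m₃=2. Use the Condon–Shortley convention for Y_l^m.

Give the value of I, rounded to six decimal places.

l₁+l₂+l₃=17 is odd: 3j(l;000)=0 ⇒ I=0

0.000000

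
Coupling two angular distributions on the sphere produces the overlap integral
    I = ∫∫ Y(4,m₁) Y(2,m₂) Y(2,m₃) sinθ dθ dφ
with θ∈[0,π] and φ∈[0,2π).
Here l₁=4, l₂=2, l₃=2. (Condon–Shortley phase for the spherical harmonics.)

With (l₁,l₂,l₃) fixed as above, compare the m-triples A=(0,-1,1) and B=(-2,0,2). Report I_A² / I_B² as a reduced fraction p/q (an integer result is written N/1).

16/15

l's match ⇒ only the (l;m) 3-j factors differ between A and B.
A: triangle coeff Δ(4,2,2) = 1/630; Σ_t [1,1]: t=1:−1/36 = -1/36; (3j)²=8/315 [(4 2 2; 0 -1 1)], sign=+1
B: triangle coeff Δ(4,2,2) = 1/630; Σ_t [2,2]: t=2:+1/96 = 1/96; (3j)²=1/42 [(4 2 2; -2 0 2)], sign=+1
I_A²/I_B² = (8/315)/(1/42) = 16/15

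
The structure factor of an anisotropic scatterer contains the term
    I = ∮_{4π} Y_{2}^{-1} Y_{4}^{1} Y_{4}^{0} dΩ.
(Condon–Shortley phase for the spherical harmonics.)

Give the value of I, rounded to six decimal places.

-0.044869

m-sum 0 ✓  L=10 even ✓  2≤4≤6 ✓
Π(2lᵢ+1) = 5×9×9 = 405
triangle coeff Δ(2,4,4) = 1/13860
Σ_t [0,2]: t=0:+1/192 t=1:−1/36 t=2:+1/192 = -5/288
(3j)²=20/693 [(2 4 4; 0 0 0)], sign=-1
Σ_t [1,2]: t=1:−1/96 t=2:+1/72 = 1/288
(3j)²=1/462 [(2 4 4; -1 1 0)], sign=+1
⇒ 4πI² = 150/5929
I = (-1)√(150/5929/(4π)) = -0.04486937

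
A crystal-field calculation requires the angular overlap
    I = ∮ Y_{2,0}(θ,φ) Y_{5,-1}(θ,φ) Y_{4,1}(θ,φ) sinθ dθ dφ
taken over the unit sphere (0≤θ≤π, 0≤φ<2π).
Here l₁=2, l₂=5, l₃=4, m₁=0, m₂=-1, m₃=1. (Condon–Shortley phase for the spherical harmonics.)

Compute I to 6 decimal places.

Σlᵢ=11 odd — θ-integrand is odd under cosθ→−cosθ; I=0

0.000000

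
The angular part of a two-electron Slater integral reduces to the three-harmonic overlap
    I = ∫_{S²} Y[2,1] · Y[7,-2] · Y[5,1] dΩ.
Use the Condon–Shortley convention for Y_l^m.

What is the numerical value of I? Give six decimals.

m-sum 0 ✓  L=14 even ✓  5≤5≤9 ✓
Π(2lᵢ+1) = 5×15×11 = 825
triangle coeff Δ(2,7,5) = 1/15015
Σ_t [2,2]: t=2:+1/57600 = 1/57600
(3j)²=21/715 [(2 7 5; 0 0 0)], sign=-1
Σ_t [1,1]: t=1:−1/103680 = -1/103680
(3j)²=4/143 [(2 7 5; 1 -2 1)], sign=-1
⇒ 4πI² = 1260/1859
I = (+1)√(1260/1859/(4π)) = 0.23224194

0.232242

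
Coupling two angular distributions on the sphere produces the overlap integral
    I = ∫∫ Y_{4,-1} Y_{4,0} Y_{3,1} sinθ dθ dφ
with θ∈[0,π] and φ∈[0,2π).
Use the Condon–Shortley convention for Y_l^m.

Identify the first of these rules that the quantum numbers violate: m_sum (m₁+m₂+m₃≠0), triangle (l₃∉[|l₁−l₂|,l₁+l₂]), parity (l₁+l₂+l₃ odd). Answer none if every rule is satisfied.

m₁+m₂+m₃ = -1 + 0 + 1 = 0  ✓
triangle: |4−4|=0 ≤ l₃=3 ≤ 4+4=8  ✓
parity: l₁+l₂+l₃ = 11 is odd  ✗

parity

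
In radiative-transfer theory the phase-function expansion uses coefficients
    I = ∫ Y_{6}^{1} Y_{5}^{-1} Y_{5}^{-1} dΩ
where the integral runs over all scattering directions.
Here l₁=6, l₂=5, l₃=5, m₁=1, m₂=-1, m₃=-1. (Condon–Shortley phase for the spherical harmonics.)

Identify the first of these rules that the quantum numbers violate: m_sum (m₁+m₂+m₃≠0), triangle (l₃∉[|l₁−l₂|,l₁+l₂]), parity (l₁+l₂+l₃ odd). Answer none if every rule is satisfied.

azimuthal sum: 1 − 1 − 1 = -1  ✗
1 ≤ 5 ≤ 11 (triangle on l)
L = 6 + 5 + 5 = 16 (even)

m_sum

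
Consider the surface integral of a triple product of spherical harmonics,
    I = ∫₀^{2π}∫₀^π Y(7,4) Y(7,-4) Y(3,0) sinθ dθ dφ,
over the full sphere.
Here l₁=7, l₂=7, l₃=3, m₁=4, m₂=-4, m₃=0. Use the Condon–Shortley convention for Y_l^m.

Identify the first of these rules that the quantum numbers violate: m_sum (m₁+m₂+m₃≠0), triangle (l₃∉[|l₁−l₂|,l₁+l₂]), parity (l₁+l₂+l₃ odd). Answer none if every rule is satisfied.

parity

m₁+m₂+m₃ = 4 − 4 + 0 = 0  ✓
triangle: |7−7|=0 ≤ l₃=3 ≤ 7+7=14  ✓
parity: l₁+l₂+l₃ = 17 is odd  ✗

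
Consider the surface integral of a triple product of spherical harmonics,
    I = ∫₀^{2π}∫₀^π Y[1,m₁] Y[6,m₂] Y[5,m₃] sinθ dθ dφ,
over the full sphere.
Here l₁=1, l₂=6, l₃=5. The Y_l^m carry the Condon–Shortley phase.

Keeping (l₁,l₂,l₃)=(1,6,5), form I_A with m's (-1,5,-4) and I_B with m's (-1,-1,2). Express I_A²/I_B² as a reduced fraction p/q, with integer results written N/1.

Shared (l₁,l₂,l₃)=(1,6,5): N and (l;000)² cancel in I_A²/I_B².
A: Δ = 2!·0!·10!/13! = 1/858; Racah Σ t=2..2: t=2:+1/725760 = 1/725760; ⇒ 3j(1 6 5; -1 5 -4)² = 5/78, sgn -1
B: Δ = 2!·0!·10!/13! = 1/858; Racah Σ t=2..2: t=2:+1/60480 = 1/60480; ⇒ 3j(1 6 5; -1 -1 2)² = 5/429, sgn -1
I_A²/I_B² = (5/78)/(5/429) = 11/2

11/2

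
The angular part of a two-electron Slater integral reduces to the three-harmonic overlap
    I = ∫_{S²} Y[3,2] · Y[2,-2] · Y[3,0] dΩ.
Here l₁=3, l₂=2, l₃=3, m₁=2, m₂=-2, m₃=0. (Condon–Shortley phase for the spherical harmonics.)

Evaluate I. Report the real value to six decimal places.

-0.188063

Rules hold: Σm=0, L=8 even, 1≤3≤5.
N = 7·5·7 = 245
Δ = 2!·4!·2!/9! = 1/3780
Racah Σ t=0..2: t=0:+1/24 t=1:−1/4 t=2:+1/24 = -1/6
⇒ 3j(3 2 3; 0 0 0)² = 4/105, sgn +1
Racah Σ t=0..0: t=0:+1/24 = 1/24
⇒ 3j(3 2 3; 2 -2 0)² = 1/21, sgn -1
4πI² = N·(3j₀)²·(3jₘ)² = 4/9
I = -1·√(0.444444/4π) = -0.18806319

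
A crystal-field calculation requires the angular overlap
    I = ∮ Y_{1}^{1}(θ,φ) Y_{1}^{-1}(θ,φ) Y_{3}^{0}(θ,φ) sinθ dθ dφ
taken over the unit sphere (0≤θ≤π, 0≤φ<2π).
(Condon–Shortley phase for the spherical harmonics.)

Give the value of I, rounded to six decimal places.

0.000000

l₃=3 ∉ [0,2] — triangle fails ⇒ I = 0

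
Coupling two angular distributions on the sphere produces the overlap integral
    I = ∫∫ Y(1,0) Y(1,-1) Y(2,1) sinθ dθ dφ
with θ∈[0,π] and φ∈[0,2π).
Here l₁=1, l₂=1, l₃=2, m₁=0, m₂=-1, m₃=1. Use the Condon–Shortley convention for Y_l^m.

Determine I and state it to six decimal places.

Rules hold: Σm=0, L=4 even, 0≤2≤2.
N = 3·3·5 = 45
Δ = 0!·2!·2!/5! = 1/30
Racah Σ t=0..0: t=0:+1/1 = 1/1
⇒ 3j(1 1 2; 0 0 0)² = 2/15, sgn +1
Racah Σ t=0..0: t=0:+1/2 = 1/2
⇒ 3j(1 1 2; 0 -1 1)² = 1/10, sgn -1
4πI² = N·(3j₀)²·(3jₘ)² = 3/5
I = -1·√(0.6/4π) = -0.21850969

-0.218510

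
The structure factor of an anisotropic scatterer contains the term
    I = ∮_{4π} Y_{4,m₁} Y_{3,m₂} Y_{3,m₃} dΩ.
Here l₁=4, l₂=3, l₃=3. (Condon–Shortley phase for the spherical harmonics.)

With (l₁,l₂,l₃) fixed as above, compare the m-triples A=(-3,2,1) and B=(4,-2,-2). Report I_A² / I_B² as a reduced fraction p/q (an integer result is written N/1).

Shared (l₁,l₂,l₃)=(4,3,3): N and (l;000)² cancel in I_A²/I_B².
A: Δ = 4!·4!·2!/11! = 1/34650; Racah Σ t=3..4: t=3:−1/288 t=4:+1/144 = 1/288; ⇒ 3j(4 3 3; -3 2 1)² = 1/99, sgn +1
B: Δ = 4!·4!·2!/11! = 1/34650; Racah Σ t=0..0: t=0:+1/576 = 1/576; ⇒ 3j(4 3 3; 4 -2 -2)² = 5/99, sgn -1
I_A²/I_B² = (1/99)/(5/99) = 1/5

1/5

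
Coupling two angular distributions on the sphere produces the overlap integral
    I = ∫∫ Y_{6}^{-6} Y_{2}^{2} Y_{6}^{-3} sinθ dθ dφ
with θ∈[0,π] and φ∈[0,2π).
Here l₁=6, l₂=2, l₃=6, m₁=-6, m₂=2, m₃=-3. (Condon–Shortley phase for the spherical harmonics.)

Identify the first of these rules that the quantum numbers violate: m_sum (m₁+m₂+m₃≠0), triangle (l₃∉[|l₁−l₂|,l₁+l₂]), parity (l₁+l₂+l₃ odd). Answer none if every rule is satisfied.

Σmᵢ = -7  ✗
l₃∈[|l₁−l₂|,l₁+l₂]=[4,8], have l₃=6
Σlᵢ = 14 ⇒ even

m_sum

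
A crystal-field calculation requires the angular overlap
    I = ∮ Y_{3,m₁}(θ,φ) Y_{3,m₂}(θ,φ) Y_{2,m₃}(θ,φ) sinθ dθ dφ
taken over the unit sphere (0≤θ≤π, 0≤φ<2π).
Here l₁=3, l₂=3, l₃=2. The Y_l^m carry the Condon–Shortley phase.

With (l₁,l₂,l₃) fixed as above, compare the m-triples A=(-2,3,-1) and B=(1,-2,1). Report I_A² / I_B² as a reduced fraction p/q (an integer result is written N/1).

l's match ⇒ only the (l;m) 3-j factors differ between A and B.
A: triangle coeff Δ(3,3,2) = 1/3780; Σ_t [4,4]: t=4:+1/48 = 1/48; (3j)²=5/84 [(3 3 2; -2 3 -1)], sign=-1
B: triangle coeff Δ(3,3,2) = 1/3780; Σ_t [0,1]: t=0:+1/48 t=1:−1/12 = -1/16; (3j)²=1/28 [(3 3 2; 1 -2 1)], sign=+1
I_A²/I_B² = (5/84)/(1/28) = 5/3

5/3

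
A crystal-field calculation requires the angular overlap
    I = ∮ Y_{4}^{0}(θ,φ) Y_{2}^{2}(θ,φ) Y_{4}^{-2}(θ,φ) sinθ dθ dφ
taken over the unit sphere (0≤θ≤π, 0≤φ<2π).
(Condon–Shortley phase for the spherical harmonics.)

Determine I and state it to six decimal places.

Checks pass: Σm=0; 10 even; l₃=4∈[2,6].
(2·4+1)(2·2+1)(2·4+1) = 405
Δ: 2! 6! 2! / 11! → 1/13860
sum: t=0:+1/192 t=1:−1/36 t=2:+1/192 = -5/288
3j²(4 2 4; 0 0 0) = Δ·Π!·Σ² = 20/693  (sign -1)
sum: t=2:+1/192 = 1/192
3j²(4 2 4; 0 2 -2) = Δ·Π!·Σ² = 3/77  (sign +1)
combine: 4πI² = 405·20/693·3/77 = 2700/5929
take √, sign -1: I = -0.19036462

-0.190365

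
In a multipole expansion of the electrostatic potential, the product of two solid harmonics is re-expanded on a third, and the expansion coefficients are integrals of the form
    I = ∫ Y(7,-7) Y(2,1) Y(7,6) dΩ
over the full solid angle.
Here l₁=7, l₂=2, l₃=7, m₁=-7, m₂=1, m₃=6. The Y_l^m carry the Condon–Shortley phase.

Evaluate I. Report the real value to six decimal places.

-0.170036

m-sum 0 ✓  L=16 even ✓  5≤7≤9 ✓
Π(2lᵢ+1) = 15×5×15 = 1125
triangle coeff Δ(7,2,7) = 1/185640
Σ_t [0,2]: t=0:+1/2419200 t=1:−1/518400 t=2:+1/2419200 = -1/907200
(3j)²=56/3315 [(7 2 7; 0 0 0)], sign=+1
Σ_t [2,2]: t=2:+1/958003200 = 1/958003200
(3j)²=13/680 [(7 2 7; -7 1 6)], sign=-1
⇒ 4πI² = 105/289
I = (-1)√(105/289/(4π)) = -0.17003597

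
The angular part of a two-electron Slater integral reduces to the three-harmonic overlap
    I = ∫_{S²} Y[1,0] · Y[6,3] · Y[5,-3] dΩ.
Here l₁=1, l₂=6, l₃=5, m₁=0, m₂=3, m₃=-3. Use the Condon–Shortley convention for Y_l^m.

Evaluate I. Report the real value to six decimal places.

-0.212310

m-sum 0 ✓  L=12 even ✓  5≤5≤7 ✓
Π(2lᵢ+1) = 3×13×11 = 429
triangle coeff Δ(1,6,5) = 1/858
Σ_t [1,1]: t=1:−1/14400 = -1/14400
(3j)²=6/143 [(1 6 5; 0 0 0)], sign=+1
Σ_t [1,1]: t=1:−1/80640 = -1/80640
(3j)²=9/286 [(1 6 5; 0 3 -3)], sign=-1
⇒ 4πI² = 81/143
I = (-1)√(81/143/(4π)) = -0.21230956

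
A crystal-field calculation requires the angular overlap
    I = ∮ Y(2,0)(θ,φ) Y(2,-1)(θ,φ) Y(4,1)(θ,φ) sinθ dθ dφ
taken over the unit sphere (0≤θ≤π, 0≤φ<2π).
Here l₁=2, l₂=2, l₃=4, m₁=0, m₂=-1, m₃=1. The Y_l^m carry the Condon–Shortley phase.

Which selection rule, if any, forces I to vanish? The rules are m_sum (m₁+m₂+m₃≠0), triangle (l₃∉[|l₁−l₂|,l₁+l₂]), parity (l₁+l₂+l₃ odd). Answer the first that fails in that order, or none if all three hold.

none

Σmᵢ = 0  ✓
l₃∈[|l₁−l₂|,l₁+l₂]=[0,4], have l₃=4  ✓
Σlᵢ = 8 ⇒ even  ✓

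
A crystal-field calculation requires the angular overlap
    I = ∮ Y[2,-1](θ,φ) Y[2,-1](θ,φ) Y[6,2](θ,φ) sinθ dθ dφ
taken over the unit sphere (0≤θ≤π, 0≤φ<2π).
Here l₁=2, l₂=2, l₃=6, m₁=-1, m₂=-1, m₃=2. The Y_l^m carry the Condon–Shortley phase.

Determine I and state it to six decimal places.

|2−2|≤6≤2+2 violated ⇒ I = 0

0.000000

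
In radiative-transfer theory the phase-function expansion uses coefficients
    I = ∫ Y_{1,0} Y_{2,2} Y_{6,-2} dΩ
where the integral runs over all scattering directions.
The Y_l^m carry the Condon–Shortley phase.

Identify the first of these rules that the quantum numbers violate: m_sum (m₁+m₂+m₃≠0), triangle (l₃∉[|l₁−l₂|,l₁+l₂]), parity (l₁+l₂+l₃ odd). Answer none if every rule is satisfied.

triangle

Σmᵢ = 0  ✓
l₃∈[|l₁−l₂|,l₁+l₂]=[1,3], have l₃=6  ✗
Σlᵢ = 9 ⇒ odd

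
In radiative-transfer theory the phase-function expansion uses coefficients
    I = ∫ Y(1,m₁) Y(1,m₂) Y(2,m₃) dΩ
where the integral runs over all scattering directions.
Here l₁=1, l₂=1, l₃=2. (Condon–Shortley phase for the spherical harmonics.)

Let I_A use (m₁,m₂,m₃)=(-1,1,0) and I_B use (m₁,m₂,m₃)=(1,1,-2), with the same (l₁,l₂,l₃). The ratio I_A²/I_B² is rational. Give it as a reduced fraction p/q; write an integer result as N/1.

1/6

Same 1,1,2: normalisation and zero-m 3j drop out of the ratio.
A: Δ: 0! 2! 2! / 5! → 1/30; sum: t=0:+1/4 = 1/4; 3j²(1 1 2; -1 1 0) = Δ·Π!·Σ² = 1/30  (sign +1)
B: Δ: 0! 2! 2! / 5! → 1/30; sum: t=0:+1/4 = 1/4; 3j²(1 1 2; 1 1 -2) = Δ·Π!·Σ² = 1/5  (sign +1)
I_A²/I_B² = (1/30)/(1/5) = 1/6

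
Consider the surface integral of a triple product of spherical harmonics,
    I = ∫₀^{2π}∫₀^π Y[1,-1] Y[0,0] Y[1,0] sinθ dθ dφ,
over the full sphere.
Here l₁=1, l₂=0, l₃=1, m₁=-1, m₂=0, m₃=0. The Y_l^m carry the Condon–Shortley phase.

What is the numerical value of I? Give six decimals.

0.000000

m-sum = -1 + 0 + 0 = -1 ≠ 0 ⇒ I = 0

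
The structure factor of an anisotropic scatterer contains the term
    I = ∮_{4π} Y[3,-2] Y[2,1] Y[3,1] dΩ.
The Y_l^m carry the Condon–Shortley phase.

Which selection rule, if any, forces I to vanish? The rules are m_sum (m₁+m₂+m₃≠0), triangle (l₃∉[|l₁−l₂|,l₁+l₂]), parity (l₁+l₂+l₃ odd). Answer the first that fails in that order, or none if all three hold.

none

azimuthal sum: -2 + 1 + 1 = 0  ✓
1 ≤ 3 ≤ 5 (triangle on l)  ✓
L = 3 + 2 + 3 = 8 (even)  ✓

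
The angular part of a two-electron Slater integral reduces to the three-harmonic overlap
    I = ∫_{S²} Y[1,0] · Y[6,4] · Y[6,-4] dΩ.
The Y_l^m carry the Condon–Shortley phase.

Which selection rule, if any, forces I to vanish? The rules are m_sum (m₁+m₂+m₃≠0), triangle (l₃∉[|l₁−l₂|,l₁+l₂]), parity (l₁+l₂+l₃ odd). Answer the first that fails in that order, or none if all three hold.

Σmᵢ = 0  ✓
l₃∈[|l₁−l₂|,l₁+l₂]=[5,7], have l₃=6  ✓
Σlᵢ = 13 ⇒ odd  ✗

parity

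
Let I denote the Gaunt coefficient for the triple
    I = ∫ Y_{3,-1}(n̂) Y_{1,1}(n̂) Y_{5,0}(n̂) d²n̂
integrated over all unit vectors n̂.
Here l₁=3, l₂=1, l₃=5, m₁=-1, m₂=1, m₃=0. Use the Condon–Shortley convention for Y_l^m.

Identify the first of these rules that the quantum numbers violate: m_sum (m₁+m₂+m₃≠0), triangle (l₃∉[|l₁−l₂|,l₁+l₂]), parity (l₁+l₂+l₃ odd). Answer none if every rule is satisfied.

m₁+m₂+m₃ = -1 + 1 + 0 = 0  ✓
triangle: |3−1|=2 ≤ l₃=5 ≤ 3+1=4  ✗
parity: l₁+l₂+l₃ = 9 is odd

triangle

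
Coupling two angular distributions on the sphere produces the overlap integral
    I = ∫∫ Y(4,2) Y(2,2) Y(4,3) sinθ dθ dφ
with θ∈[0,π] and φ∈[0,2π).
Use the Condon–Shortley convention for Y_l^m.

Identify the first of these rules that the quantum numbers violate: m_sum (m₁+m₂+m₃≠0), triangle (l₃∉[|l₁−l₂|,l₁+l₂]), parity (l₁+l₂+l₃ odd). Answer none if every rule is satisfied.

azimuthal sum: 2 + 2 + 3 = 7  ✗
2 ≤ 4 ≤ 6 (triangle on l)
L = 4 + 2 + 4 = 10 (even)

m_sum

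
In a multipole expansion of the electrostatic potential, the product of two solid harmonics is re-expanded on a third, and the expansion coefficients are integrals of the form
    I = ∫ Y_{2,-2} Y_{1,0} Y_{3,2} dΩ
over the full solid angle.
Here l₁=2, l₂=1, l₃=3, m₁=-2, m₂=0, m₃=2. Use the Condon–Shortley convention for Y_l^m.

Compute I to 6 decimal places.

0.184674

Checks pass: Σm=0; 6 even; l₃=3∈[1,3].
(2·2+1)(2·1+1)(2·3+1) = 105
Δ: 0! 4! 2! / 7! → 1/105
sum: t=0:+1/4 = 1/4
3j²(2 1 3; 0 0 0) = Δ·Π!·Σ² = 3/35  (sign -1)
sum: t=0:+1/24 = 1/24
3j²(2 1 3; -2 0 2) = Δ·Π!·Σ² = 1/21  (sign -1)
combine: 4πI² = 105·3/35·1/21 = 3/7
take √, sign +1: I = 0.18467439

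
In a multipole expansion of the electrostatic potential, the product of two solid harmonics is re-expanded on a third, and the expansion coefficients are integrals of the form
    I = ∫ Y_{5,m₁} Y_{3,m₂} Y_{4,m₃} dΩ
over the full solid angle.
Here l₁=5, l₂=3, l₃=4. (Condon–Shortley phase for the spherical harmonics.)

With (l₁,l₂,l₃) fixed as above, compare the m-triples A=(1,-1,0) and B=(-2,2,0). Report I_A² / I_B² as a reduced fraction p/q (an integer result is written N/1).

121/70

l's match ⇒ only the (l;m) 3-j factors differ between A and B.
A: triangle coeff Δ(5,3,4) = 1/180180; Σ_t [0,2]: t=0:+1/2304 t=1:−1/216 t=2:+1/384 = -11/6912; (3j)²=11/1638 [(5 3 4; 1 -1 0)], sign=-1
B: triangle coeff Δ(5,3,4) = 1/180180; Σ_t [3,4]: t=3:−1/576 t=4:+1/864 = -1/1728; (3j)²=5/1287 [(5 3 4; -2 2 0)], sign=-1
I_A²/I_B² = (11/1638)/(5/1287) = 121/70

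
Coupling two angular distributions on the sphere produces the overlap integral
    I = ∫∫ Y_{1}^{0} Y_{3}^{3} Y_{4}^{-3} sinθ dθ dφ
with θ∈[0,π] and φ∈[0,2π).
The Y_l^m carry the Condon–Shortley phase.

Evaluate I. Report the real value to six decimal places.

-0.162868

Rules hold: Σm=0, L=8 even, 2≤4≤4.
N = 3·7·9 = 189
Δ = 0!·2!·6!/9! = 1/252
Racah Σ t=0..0: t=0:+1/36 = 1/36
⇒ 3j(1 3 4; 0 0 0)² = 4/63, sgn +1
Racah Σ t=0..0: t=0:+1/720 = 1/720
⇒ 3j(1 3 4; 0 3 -3)² = 1/36, sgn -1
4πI² = N·(3j₀)²·(3jₘ)² = 1/3
I = -1·√(0.333333/4π) = -0.16286750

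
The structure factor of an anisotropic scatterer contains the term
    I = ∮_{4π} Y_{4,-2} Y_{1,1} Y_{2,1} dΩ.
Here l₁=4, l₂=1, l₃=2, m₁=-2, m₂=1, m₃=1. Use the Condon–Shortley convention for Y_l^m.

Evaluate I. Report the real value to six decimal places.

triangle: need 3≤l₃≤5, have 2; I=0

0.000000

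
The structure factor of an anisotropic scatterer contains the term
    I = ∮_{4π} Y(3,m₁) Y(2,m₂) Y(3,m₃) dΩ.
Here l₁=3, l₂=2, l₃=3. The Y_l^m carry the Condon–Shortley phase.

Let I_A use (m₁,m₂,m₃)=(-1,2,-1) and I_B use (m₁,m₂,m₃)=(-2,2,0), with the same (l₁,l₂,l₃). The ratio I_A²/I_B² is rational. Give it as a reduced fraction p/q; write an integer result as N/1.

6/5

Shared (l₁,l₂,l₃)=(3,2,3): N and (l;000)² cancel in I_A²/I_B².
A: Δ = 2!·4!·2!/9! = 1/3780; Racah Σ t=2..2: t=2:+1/16 = 1/16; ⇒ 3j(3 2 3; -1 2 -1)² = 2/35, sgn +1
B: Δ = 2!·4!·2!/9! = 1/3780; Racah Σ t=2..2: t=2:+1/24 = 1/24; ⇒ 3j(3 2 3; -2 2 0)² = 1/21, sgn -1
I_A²/I_B² = (2/35)/(1/21) = 6/5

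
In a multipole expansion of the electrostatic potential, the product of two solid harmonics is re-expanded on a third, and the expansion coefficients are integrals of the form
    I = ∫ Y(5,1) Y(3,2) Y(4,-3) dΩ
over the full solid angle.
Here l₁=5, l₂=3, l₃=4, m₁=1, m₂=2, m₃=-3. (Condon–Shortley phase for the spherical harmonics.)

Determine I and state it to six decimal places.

Checks pass: Σm=0; 12 even; l₃=4∈[2,8].
(2·5+1)(2·3+1)(2·4+1) = 693
Δ: 4! 6! 2! / 13! → 1/180180
sum: t=1:−1/576 t=2:+1/144 t=3:−1/576 = 1/288
3j²(5 3 4; 0 0 0) = Δ·Π!·Σ² = 20/1001  (sign +1)
sum: t=3:−1/1440 t=4:+1/17280 = -11/17280
3j²(5 3 4; 1 2 -3) = Δ·Π!·Σ² = 11/468  (sign +1)
combine: 4πI² = 693·20/1001·11/468 = 55/169
take √, sign +1: I = 0.16092854

0.160929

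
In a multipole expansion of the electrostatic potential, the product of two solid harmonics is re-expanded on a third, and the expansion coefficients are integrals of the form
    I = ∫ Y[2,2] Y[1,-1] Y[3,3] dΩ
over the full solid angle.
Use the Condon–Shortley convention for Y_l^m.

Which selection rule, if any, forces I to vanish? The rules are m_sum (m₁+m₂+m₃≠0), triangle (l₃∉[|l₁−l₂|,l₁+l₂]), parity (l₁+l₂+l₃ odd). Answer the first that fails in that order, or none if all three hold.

m_sum

Σmᵢ = 4  ✗
l₃∈[|l₁−l₂|,l₁+l₂]=[1,3], have l₃=3
Σlᵢ = 6 ⇒ even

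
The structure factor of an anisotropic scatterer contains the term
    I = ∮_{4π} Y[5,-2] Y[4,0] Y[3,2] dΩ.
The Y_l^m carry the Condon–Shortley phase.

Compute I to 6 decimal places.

m-sum 0 ✓  L=12 even ✓  1≤3≤9 ✓
Π(2lᵢ+1) = 11×9×7 = 693
triangle coeff Δ(5,4,3) = 1/180180
Σ_t [2,4]: t=2:+1/576 t=3:−1/144 t=4:+1/576 = -1/288
(3j)²=20/1001 [(5 4 3; 0 0 0)], sign=+1
Σ_t [3,4]: t=3:−1/864 t=4:+1/576 = 1/1728
(3j)²=5/1287 [(5 4 3; -2 0 2)], sign=-1
⇒ 4πI² = 100/1859
I = (-1)√(100/1859/(4π)) = -0.06542675

-0.065427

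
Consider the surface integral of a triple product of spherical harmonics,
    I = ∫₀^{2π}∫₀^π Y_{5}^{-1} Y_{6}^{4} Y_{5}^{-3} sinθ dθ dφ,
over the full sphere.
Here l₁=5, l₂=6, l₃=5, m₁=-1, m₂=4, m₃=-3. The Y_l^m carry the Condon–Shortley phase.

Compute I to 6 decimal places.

-0.069086

Rules hold: Σm=0, L=16 even, 1≤5≤11.
N = 11·13·11 = 1573
Δ = 6!·4!·6!/17! = 1/28588560
Racah Σ t=1..5: t=1:−1/345600 t=2:+1/13824 t=3:−1/5184 t=4:+1/13824 t=5:−1/345600 = -7/129600
⇒ 3j(5 6 5; 0 0 0)² = 80/7293, sgn +1
Racah Σ t=4..6: t=4:+1/138240 t=5:−1/86400 t=6:+1/829440 = -13/4147200
⇒ 3j(5 6 5; -1 4 -3)² = 13/3740, sgn -1
4πI² = N·(3j₀)²·(3jₘ)² = 52/867
I = -1·√(0.0599769/4π) = -0.06908555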